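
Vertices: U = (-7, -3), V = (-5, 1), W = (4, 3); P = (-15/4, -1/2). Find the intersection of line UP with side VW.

(-1/2, 2)

Barycentric coordinates of P with respect to UVW: (1/2, 1/4, 1/4).
On side VW the U-coordinate is zero; dropping P's U-weight 1/2 and renormalizing the remaining 1/4 : 1/4 gives weights 1/2, 1/2 on V, W.
Q = (1/2)·(-5, 1) + (1/2)·(4, 3) = (-1/2, 2).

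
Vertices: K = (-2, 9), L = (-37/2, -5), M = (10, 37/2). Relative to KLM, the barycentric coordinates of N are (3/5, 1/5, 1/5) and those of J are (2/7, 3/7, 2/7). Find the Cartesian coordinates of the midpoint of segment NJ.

Barycentric coordinates of the midpoint are the average: (31/70, 11/35, 17/70).
Converting: (31/70)·K + (11/35)·L + (17/70)·M = (-299/70, 967/140).

(-299/70, 967/140)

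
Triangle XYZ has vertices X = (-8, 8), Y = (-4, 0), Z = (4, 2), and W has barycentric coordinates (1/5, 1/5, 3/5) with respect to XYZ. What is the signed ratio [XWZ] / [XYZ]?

The signed ratio [XWZ]/[XYZ] equals the barycentric coordinate of W at vertex Y, which is 1/5.

1/5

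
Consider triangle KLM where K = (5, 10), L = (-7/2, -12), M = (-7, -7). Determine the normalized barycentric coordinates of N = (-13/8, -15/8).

Signed area of the reference triangle: [KLM] = ½·(5·(-12−(-7)) + (-7/2)·(-7−10) + (-7)·(10−(-12))) = ½·(-25 + 119/2 − 154) = -239/4.
[NLM] = ½·((-13/8)·(-12−(-7)) + (-7/2)·(-7−(-15/8)) + (-7)·(-15/8−(-12))) = ½·(65/8 + 287/16 − 567/8) = -717/32, so the K-coordinate is (-717/32)/(-239/4) = 3/8.
[KNM] = ½·(5·(-15/8−(-7)) + (-13/8)·(-7−10) + (-7)·(10−(-15/8))) = ½·(205/8 + 221/8 − 665/8) = -239/16, so the L-coordinate is 1/4.
[KLN] = ½·(5·(-12−(-15/8)) + (-7/2)·(-15/8−10) + (-13/8)·(10−(-12))) = ½·(-405/8 + 665/16 − 143/4) = -717/32, so the M-coordinate is 3/8.

(3/8, 1/4, 3/8)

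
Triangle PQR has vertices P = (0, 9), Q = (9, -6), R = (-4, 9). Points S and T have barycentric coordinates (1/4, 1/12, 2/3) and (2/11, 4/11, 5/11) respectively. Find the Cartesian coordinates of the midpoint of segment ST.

Barycentric coordinates of the midpoint are the average: (19/88, 59/264, 37/66).
Converting: (19/88)·P + (59/264)·Q + (37/66)·R = (-61/264, 497/88).

(-61/264, 497/88)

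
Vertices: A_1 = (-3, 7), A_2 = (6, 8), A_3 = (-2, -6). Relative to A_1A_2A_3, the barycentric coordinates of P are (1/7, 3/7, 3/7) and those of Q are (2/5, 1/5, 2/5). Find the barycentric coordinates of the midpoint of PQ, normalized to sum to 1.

(19/70, 11/35, 29/70)

Since both coordinate triples sum to 1, the midpoint's barycentrics are the componentwise average.
(1/7+2/5)/2 = 19/70; similarly 11/35 and 29/70.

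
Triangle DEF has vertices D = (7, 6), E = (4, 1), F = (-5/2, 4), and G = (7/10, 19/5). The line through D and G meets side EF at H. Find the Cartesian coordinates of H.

Barycentric coordinates of G with respect to DEF: (1/5, 1/5, 3/5).
On side EF the D-coordinate is zero; dropping G's D-weight 1/5 and renormalizing the remaining 1/5 : 3/5 gives weights 1/4, 3/4 on E, F.
H = (1/4)·(4, 1) + (3/4)·(-5/2, 4) = (-7/8, 13/4).

(-7/8, 13/4)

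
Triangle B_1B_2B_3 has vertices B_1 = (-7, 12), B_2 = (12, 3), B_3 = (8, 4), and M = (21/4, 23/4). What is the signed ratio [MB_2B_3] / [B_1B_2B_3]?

1/4

[B_1B_2B_3] = ½·((-7)·(3−4) + 12·(4−12) + 8·(12−3)) = ½·(7 − 96 + 72) = -17/2.
[MB_2B_3] = ½·((21/4)·(3−4) + 12·(4−(23/4)) + 8·(23/4−3)) = ½·(-21/4 − 21 + 22) = -17/8, so the ratio is (-17/8)/(-17/2) = 1/4.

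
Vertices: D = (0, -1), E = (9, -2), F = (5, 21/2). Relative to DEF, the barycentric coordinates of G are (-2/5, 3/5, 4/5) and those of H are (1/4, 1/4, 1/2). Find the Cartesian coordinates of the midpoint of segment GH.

(283/40, 121/20)

Barycentric coordinates of the midpoint are the average: (-3/40, 17/40, 13/20).
Converting: (-3/40)·D + (17/40)·E + (13/20)·F = (283/40, 121/20).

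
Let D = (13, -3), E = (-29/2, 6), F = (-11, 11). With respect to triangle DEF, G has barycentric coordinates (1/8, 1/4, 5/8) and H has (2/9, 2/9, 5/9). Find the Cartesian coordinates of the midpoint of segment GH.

Barycentric coordinates of the midpoint are the average: (25/144, 17/72, 85/144).
Converting: (25/144)·D + (17/72)·E + (85/144)·F = (-1103/144, 133/18).

(-1103/144, 133/18)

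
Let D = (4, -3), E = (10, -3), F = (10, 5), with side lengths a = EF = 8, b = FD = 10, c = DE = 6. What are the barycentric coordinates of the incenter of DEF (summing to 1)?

(1/3, 5/12, 1/4)

The incenter has barycentric coordinates proportional to the opposite side lengths: (8 : 10 : 6).
Normalizing by 8+10+6 = 24 gives (1/3, 5/12, 1/4).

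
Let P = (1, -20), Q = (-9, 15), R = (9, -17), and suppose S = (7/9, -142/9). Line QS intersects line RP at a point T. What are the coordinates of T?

Barycentric coordinates of S with respect to PQR: (7/9, 1/9, 1/9).
On side RP the Q-coordinate is zero; dropping S's Q-weight 1/9 and renormalizing the remaining 1/9 : 7/9 gives weights 1/8, 7/8 on R, P.
T = (1/8)·(9, -17) + (7/8)·(1, -20) = (2, -157/8).

(2, -157/8)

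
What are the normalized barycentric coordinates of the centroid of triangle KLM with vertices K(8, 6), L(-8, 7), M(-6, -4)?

(1/3, 1/3, 1/3)

The centroid is the average of the vertices, so each weight is 1/3.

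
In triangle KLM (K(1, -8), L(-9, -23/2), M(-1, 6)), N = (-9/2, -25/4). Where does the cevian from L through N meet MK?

(0, -1)

Barycentric coordinates of N with respect to KLM: (1/4, 1/2, 1/4).
On side MK the L-coordinate is zero; dropping N's L-weight 1/2 and renormalizing the remaining 1/4 : 1/4 gives weights 1/2, 1/2 on M, K.
J = (1/2)·(-1, 6) + (1/2)·(1, -8) = (0, -1).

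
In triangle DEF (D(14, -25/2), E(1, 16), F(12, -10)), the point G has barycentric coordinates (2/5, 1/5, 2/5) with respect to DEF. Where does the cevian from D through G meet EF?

(25/3, -4/3)

Line DG meets EF where the D-coordinate vanishes; zeroing G's D-weight and renormalizing leaves E, F-weights 1/5 : 2/5 → (1/3, 2/3).
So H = (1/3)·E + (2/3)·F = (25/3, -4/3).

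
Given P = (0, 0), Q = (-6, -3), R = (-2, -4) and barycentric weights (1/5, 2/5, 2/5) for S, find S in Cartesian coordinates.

S = (1/5)·P + (2/5)·Q + (2/5)·R.
x-coordinate: (1/5)·0 + (2/5)·(-6) + (2/5)·(-2) = -16/5.
y-coordinate: (1/5)·0 + (2/5)·(-3) + (2/5)·(-4) = -14/5.

(-16/5, -14/5)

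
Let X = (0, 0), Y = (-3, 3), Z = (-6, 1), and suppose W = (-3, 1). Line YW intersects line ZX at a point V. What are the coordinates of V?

(-3, 1/2)

Barycentric coordinates of W with respect to XYZ: (2/5, 1/5, 2/5).
On side ZX the Y-coordinate is zero; dropping W's Y-weight 1/5 and renormalizing the remaining 2/5 : 2/5 gives weights 1/2, 1/2 on Z, X.
V = (1/2)·(-6, 1) + (1/2)·(0, 0) = (-3, 1/2).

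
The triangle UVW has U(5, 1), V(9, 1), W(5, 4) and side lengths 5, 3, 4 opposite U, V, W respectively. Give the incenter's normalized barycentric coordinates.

(5/12, 1/4, 1/3)

The incenter has barycentric coordinates proportional to the opposite side lengths: (5 : 3 : 4).
Normalizing by 5+3+4 = 12 gives (5/12, 1/4, 1/3).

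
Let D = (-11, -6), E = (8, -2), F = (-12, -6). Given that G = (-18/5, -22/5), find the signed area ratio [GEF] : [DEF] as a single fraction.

[DEF] = ½·((-11)·(-2−(-6)) + 8·(-6−(-6)) + (-12)·(-6−(-2))) = ½·(-44 + 0 + 48) = 2.
[GEF] = ½·((-18/5)·(-2−(-6)) + 8·(-6−(-22/5)) + (-12)·(-22/5−(-2))) = ½·(-72/5 − 64/5 + 144/5) = 4/5, so the ratio is (4/5)/2 = 2/5.

2/5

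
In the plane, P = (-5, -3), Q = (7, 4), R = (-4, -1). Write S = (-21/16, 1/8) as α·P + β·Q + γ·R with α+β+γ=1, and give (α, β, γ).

(1/16, 1/4, 11/16)

Signed area of the reference triangle: [PQR] = ½·((-5)·(4−(-1)) + 7·(-1−(-3)) + (-4)·(-3−4)) = ½·(-25 + 14 + 28) = 17/2.
[SQR] = ½·((-21/16)·(4−(-1)) + 7·(-1−(1/8)) + (-4)·(1/8−4)) = ½·(-105/16 − 63/8 + 31/2) = 17/32, so the P-coordinate is (17/32)/(17/2) = 1/16.
[PSR] = ½·((-5)·(1/8−(-1)) + (-21/16)·(-1−(-3)) + (-4)·(-3−(1/8))) = ½·(-45/8 − 21/8 + 25/2) = 17/8, so the Q-coordinate is 1/4.
[PQS] = ½·((-5)·(4−(1/8)) + 7·(1/8−(-3)) + (-21/16)·(-3−4)) = ½·(-155/8 + 175/8 + 147/16) = 187/32, so the R-coordinate is 11/16.
Check: 1/16 + 1/4 + 11/16 = 1.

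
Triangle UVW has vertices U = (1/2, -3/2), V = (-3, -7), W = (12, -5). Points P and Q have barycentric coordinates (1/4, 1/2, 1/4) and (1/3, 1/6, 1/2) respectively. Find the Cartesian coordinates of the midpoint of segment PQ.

(175/48, -223/48)

Barycentric coordinates of the midpoint are the average: (7/24, 1/3, 3/8).
Converting: (7/24)·U + (1/3)·V + (3/8)·W = (175/48, -223/48).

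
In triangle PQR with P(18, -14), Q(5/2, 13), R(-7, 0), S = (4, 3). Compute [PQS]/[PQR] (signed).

[PQR] = ½·(18·(13−0) + (5/2)·(0−(-14)) + (-7)·(-14−13)) = ½·(234 + 35 + 189) = 229.
[PQS] = ½·(18·(13−3) + (5/2)·(3−(-14)) + 4·(-14−13)) = ½·(180 + 85/2 − 108) = 229/4, so the ratio is (229/4)/229 = 1/4.

1/4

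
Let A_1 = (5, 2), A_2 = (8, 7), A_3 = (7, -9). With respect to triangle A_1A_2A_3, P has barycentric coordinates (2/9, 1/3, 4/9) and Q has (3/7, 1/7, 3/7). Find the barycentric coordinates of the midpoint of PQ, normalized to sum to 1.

(41/126, 5/21, 55/126)

Since both coordinate triples sum to 1, the midpoint's barycentrics are the componentwise average.
(2/9+3/7)/2 = 41/126; similarly 5/21 and 55/126.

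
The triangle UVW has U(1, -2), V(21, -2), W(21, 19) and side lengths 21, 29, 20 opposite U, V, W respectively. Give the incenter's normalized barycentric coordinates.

The incenter has barycentric coordinates proportional to the opposite side lengths: (21 : 29 : 20).
Normalizing by 21+29+20 = 70 gives (3/10, 29/70, 2/7).

(3/10, 29/70, 2/7)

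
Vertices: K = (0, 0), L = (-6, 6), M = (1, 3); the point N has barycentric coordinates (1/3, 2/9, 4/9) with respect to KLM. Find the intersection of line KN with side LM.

(-4/3, 4)

Line KN meets LM where the K-coordinate vanishes; zeroing N's K-weight and renormalizing leaves L, M-weights 2/9 : 4/9 → (1/3, 2/3).
So J = (1/3)·L + (2/3)·M = (-4/3, 4).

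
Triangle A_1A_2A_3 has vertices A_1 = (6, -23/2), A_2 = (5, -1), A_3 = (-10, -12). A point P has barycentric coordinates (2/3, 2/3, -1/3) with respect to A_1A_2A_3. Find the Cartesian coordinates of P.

P = (2/3)·A_1 + (2/3)·A_2 + (-1/3)·A_3.
x-coordinate: (2/3)·6 + (2/3)·5 + (-1/3)·(-10) = 32/3.
y-coordinate: (2/3)·(-23/2) + (2/3)·(-1) + (-1/3)·(-12) = -13/3.

(32/3, -13/3)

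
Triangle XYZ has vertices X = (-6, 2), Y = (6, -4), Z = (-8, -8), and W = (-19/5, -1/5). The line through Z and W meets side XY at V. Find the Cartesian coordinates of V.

Barycentric coordinates of W with respect to XYZ: (7/10, 1/5, 1/10).
On side XY the Z-coordinate is zero; dropping W's Z-weight 1/10 and renormalizing the remaining 7/10 : 1/5 gives weights 7/9, 2/9 on X, Y.
V = (7/9)·(-6, 2) + (2/9)·(6, -4) = (-10/3, 2/3).

(-10/3, 2/3)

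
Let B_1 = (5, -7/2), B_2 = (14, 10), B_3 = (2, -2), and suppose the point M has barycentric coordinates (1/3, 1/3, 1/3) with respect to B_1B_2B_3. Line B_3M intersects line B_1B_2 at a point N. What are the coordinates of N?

(19/2, 13/4)

Line B_3M meets B_1B_2 where the B_3-coordinate vanishes; zeroing M's B_3-weight and renormalizing leaves B_1, B_2-weights 1/3 : 1/3 → (1/2, 1/2).
So N = (1/2)·B_1 + (1/2)·B_2 = (19/2, 13/4).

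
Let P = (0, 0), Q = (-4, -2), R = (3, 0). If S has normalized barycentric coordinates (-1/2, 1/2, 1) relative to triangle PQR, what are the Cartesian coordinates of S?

(1, -1)

S = (-1/2)·P + (1/2)·Q + 1·R.
x-coordinate: (-1/2)·0 + (1/2)·(-4) + 1·3 = 1.
y-coordinate: (-1/2)·0 + (1/2)·(-2) + 1·0 = -1.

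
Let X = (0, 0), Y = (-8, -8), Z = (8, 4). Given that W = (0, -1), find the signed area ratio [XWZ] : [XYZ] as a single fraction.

1/4

[XYZ] = ½·(0·(-8−4) + (-8)·(4−0) + 8·(0−(-8))) = ½·(0 − 32 + 64) = 16.
[XWZ] = ½·(0·(-1−4) + 0·(4−0) + 8·(0−(-1))) = ½·(0 + 0 + 8) = 4, so the ratio is 4/16 = 1/4.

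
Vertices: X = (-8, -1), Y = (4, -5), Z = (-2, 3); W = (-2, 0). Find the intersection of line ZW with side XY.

(-2, -3)

Barycentric coordinates of W with respect to XYZ: (1/4, 1/4, 1/2).
On side XY the Z-coordinate is zero; dropping W's Z-weight 1/2 and renormalizing the remaining 1/4 : 1/4 gives weights 1/2, 1/2 on X, Y.
V = (1/2)·(-8, -1) + (1/2)·(4, -5) = (-2, -3).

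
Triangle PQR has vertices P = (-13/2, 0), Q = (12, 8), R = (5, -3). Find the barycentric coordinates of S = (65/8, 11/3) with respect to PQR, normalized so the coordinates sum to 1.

(1/12, 7/12, 1/3)

Signed area of the reference triangle: [PQR] = ½·((-13/2)·(8−(-3)) + 12·(-3−0) + 5·(0−8)) = ½·(-143/2 − 36 − 40) = -295/4.
[SQR] = ½·((65/8)·(8−(-3)) + 12·(-3−(11/3)) + 5·(11/3−8)) = ½·(715/8 − 80 − 65/3) = -295/48, so the P-coordinate is (-295/48)/(-295/4) = 1/12.
[PSR] = ½·((-13/2)·(11/3−(-3)) + (65/8)·(-3−0) + 5·(0−(11/3))) = ½·(-130/3 − 195/8 − 55/3) = -2065/48, so the Q-coordinate is 7/12.
[PQS] = ½·((-13/2)·(8−(11/3)) + 12·(11/3−0) + (65/8)·(0−8)) = ½·(-169/6 + 44 − 65) = -295/12, so the R-coordinate is 1/3.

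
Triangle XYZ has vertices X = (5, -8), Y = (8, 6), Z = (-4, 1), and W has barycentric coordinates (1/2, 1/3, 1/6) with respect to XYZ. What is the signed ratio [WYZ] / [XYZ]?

The signed ratio [WYZ]/[XYZ] equals the barycentric coordinate of W at vertex X, which is 1/2.

1/2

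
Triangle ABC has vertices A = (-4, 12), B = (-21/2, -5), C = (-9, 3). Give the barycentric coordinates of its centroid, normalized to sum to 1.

(1/3, 1/3, 1/3)

The centroid is the average of the vertices, so each weight is 1/3.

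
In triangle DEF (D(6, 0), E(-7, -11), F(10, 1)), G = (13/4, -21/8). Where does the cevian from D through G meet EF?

(-4/3, -7)

Barycentric coordinates of G with respect to DEF: (5/8, 1/4, 1/8).
On side EF the D-coordinate is zero; dropping G's D-weight 5/8 and renormalizing the remaining 1/4 : 1/8 gives weights 2/3, 1/3 on E, F.
H = (2/3)·(-7, -11) + (1/3)·(10, 1) = (-4/3, -7).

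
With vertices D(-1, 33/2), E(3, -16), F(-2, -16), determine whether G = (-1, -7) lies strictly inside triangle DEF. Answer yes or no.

Barycentric coordinates of G: (18/65, 47/325, 188/325).
The three coordinates are positive, positive, positive; a point is interior exactly when all three are positive.

yes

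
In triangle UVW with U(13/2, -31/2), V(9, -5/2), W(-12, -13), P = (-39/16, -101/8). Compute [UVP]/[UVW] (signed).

1/2

[UVW] = ½·((13/2)·(-5/2−(-13)) + 9·(-13−(-31/2)) + (-12)·(-31/2−(-5/2))) = ½·(273/4 + 45/2 + 156) = 987/8.
[UVP] = ½·((13/2)·(-5/2−(-101/8)) + 9·(-101/8−(-31/2)) + (-39/16)·(-31/2−(-5/2))) = ½·(1053/16 + 207/8 + 507/16) = 987/16, so the ratio is (987/16)/(987/8) = 1/2.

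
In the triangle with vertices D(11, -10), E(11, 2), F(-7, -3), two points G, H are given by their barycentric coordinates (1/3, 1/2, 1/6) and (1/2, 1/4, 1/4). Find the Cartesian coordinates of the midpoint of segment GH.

Barycentric coordinates of the midpoint are the average: (5/12, 3/8, 5/24).
Converting: (5/12)·D + (3/8)·E + (5/24)·F = (29/4, -97/24).

(29/4, -97/24)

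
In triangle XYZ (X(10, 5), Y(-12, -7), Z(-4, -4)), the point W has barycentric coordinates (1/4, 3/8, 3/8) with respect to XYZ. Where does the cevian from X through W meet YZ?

(-8, -11/2)

Line XW meets YZ where the X-coordinate vanishes; zeroing W's X-weight and renormalizing leaves Y, Z-weights 3/8 : 3/8 → (1/2, 1/2).
So V = (1/2)·Y + (1/2)·Z = (-8, -11/2).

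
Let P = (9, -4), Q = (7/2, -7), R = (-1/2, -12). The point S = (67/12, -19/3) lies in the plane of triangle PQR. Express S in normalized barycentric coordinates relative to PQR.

(1/2, 1/3, 1/6)

Signed area of the reference triangle: [PQR] = ½·(9·(-7−(-12)) + (7/2)·(-12−(-4)) + (-1/2)·(-4−(-7))) = ½·(45 − 28 − 3/2) = 31/4.
[SQR] = ½·((67/12)·(-7−(-12)) + (7/2)·(-12−(-19/3)) + (-1/2)·(-19/3−(-7))) = ½·(335/12 − 119/6 − 1/3) = 31/8, so the P-coordinate is (31/8)/(31/4) = 1/2.
[PSR] = ½·(9·(-19/3−(-12)) + (67/12)·(-12−(-4)) + (-1/2)·(-4−(-19/3))) = ½·(51 − 134/3 − 7/6) = 31/12, so the Q-coordinate is 1/3.
[PQS] = ½·(9·(-7−(-19/3)) + (7/2)·(-19/3−(-4)) + (67/12)·(-4−(-7))) = ½·(-6 − 49/6 + 67/4) = 31/24, so the R-coordinate is 1/6.
Check: 1/2 + 1/3 + 1/6 = 1.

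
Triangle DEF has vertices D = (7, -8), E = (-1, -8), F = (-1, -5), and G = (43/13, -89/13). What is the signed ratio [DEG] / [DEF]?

[DEF] = ½·(7·(-8−(-5)) + (-1)·(-5−(-8)) + (-1)·(-8−(-8))) = ½·(-21 − 3 + 0) = -12.
[DEG] = ½·(7·(-8−(-89/13)) + (-1)·(-89/13−(-8)) + (43/13)·(-8−(-8))) = ½·(-105/13 − 15/13 + 0) = -60/13, so the ratio is (-60/13)/(-12) = 5/13.

5/13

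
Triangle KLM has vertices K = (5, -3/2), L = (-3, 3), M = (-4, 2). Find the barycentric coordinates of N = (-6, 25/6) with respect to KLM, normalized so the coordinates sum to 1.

Signed area of the reference triangle: [KLM] = ½·(5·(3−2) + (-3)·(2−(-3/2)) + (-4)·(-3/2−3)) = ½·(5 − 21/2 + 18) = 25/4.
[NLM] = ½·((-6)·(3−2) + (-3)·(2−(25/6)) + (-4)·(25/6−3)) = ½·(-6 + 13/2 − 14/3) = -25/12, so the K-coordinate is (-25/12)/(25/4) = -1/3.
[KNM] = ½·(5·(25/6−2) + (-6)·(2−(-3/2)) + (-4)·(-3/2−(25/6))) = ½·(65/6 − 21 + 68/3) = 25/4, so the L-coordinate is 1.
[KLN] = ½·(5·(3−(25/6)) + (-3)·(25/6−(-3/2)) + (-6)·(-3/2−3)) = ½·(-35/6 − 17 + 27) = 25/12, so the M-coordinate is 1/3.

(-1/3, 1, 1/3)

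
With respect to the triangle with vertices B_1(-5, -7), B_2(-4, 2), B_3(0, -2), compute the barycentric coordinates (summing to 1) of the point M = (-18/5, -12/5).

Signed area of the reference triangle: [B_1B_2B_3] = ½·((-5)·(2−(-2)) + (-4)·(-2−(-7)) + 0·(-7−2)) = ½·(-20 − 20 + 0) = -20.
[MB_2B_3] = ½·((-18/5)·(2−(-2)) + (-4)·(-2−(-12/5)) + 0·(-12/5−2)) = ½·(-72/5 − 8/5 + 0) = -8, so the B_1-coordinate is (-8)/(-20) = 2/5.
[B_1MB_3] = ½·((-5)·(-12/5−(-2)) + (-18/5)·(-2−(-7)) + 0·(-7−(-12/5))) = ½·(2 − 18 + 0) = -8, so the B_2-coordinate is 2/5.
[B_1B_2M] = ½·((-5)·(2−(-12/5)) + (-4)·(-12/5−(-7)) + (-18/5)·(-7−2)) = ½·(-22 − 92/5 + 162/5) = -4, so the B_3-coordinate is 1/5.
Check: 2/5 + 2/5 + 1/5 = 1.

(2/5, 2/5, 1/5)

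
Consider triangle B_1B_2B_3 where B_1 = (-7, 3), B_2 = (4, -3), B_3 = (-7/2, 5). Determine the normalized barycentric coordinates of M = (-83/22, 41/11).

Signed area of the reference triangle: [B_1B_2B_3] = ½·((-7)·(-3−5) + 4·(5−3) + (-7/2)·(3−(-3))) = ½·(56 + 8 − 21) = 43/2.
[MB_2B_3] = ½·((-83/22)·(-3−5) + 4·(5−(41/11)) + (-7/2)·(41/11−(-3))) = ½·(332/11 + 56/11 − 259/11) = 129/22, so the B_1-coordinate is (129/22)/(43/2) = 3/11.
[B_1MB_3] = ½·((-7)·(41/11−5) + (-83/22)·(5−3) + (-7/2)·(3−(41/11))) = ½·(98/11 − 83/11 + 28/11) = 43/22, so the B_2-coordinate is 1/11.
[B_1B_2M] = ½·((-7)·(-3−(41/11)) + 4·(41/11−3) + (-83/22)·(3−(-3))) = ½·(518/11 + 32/11 − 249/11) = 301/22, so the B_3-coordinate is 7/11.

(3/11, 1/11, 7/11)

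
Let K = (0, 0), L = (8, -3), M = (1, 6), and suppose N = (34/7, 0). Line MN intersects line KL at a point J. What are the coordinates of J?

Barycentric coordinates of N with respect to KLM: (1/7, 4/7, 2/7).
On side KL the M-coordinate is zero; dropping N's M-weight 2/7 and renormalizing the remaining 1/7 : 4/7 gives weights 1/5, 4/5 on K, L.
J = (1/5)·(0, 0) + (4/5)·(8, -3) = (32/5, -12/5).

(32/5, -12/5)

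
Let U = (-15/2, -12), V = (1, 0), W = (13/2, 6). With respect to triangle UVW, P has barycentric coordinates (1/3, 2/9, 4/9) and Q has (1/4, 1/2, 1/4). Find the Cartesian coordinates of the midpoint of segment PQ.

Barycentric coordinates of the midpoint are the average: (7/24, 13/36, 25/72).
Converting: (7/24)·U + (13/36)·V + (25/72)·W = (31/72, -17/12).

(31/72, -17/12)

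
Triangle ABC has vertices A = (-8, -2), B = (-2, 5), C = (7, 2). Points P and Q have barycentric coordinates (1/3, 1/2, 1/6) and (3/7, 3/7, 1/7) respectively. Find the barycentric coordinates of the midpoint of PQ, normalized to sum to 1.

(8/21, 13/28, 13/84)

Since both coordinate triples sum to 1, the midpoint's barycentrics are the componentwise average.
(1/3+3/7)/2 = 8/21; similarly 13/28 and 13/84.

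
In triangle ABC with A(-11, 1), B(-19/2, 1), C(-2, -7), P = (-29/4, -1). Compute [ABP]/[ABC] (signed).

1/4

[ABC] = ½·((-11)·(1−(-7)) + (-19/2)·(-7−1) + (-2)·(1−1)) = ½·(-88 + 76 + 0) = -6.
[ABP] = ½·((-11)·(1−(-1)) + (-19/2)·(-1−1) + (-29/4)·(1−1)) = ½·(-22 + 19 + 0) = -3/2, so the ratio is (-3/2)/(-6) = 1/4.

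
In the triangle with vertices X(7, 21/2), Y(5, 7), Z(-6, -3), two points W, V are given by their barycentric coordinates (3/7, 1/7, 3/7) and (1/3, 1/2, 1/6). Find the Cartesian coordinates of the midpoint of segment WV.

Barycentric coordinates of the midpoint are the average: (8/21, 9/28, 25/84).
Converting: (8/21)·X + (9/28)·Y + (25/84)·Z = (209/84, 75/14).

(209/84, 75/14)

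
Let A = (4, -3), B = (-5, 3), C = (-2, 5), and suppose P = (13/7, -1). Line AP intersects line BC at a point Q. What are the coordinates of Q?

Barycentric coordinates of P with respect to ABC: (5/7, 1/7, 1/7).
On side BC the A-coordinate is zero; dropping P's A-weight 5/7 and renormalizing the remaining 1/7 : 1/7 gives weights 1/2, 1/2 on B, C.
Q = (1/2)·(-5, 3) + (1/2)·(-2, 5) = (-7/2, 4).

(-7/2, 4)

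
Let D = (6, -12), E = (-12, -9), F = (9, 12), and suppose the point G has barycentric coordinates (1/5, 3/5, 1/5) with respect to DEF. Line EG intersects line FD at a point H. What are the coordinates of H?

Line EG meets FD where the E-coordinate vanishes; zeroing G's E-weight and renormalizing leaves F, D-weights 1/5 : 1/5 → (1/2, 1/2).
So H = (1/2)·F + (1/2)·D = (15/2, 0).

(15/2, 0)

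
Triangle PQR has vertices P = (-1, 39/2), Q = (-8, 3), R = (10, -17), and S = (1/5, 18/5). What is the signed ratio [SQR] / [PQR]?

[PQR] = ½·((-1)·(3−(-17)) + (-8)·(-17−(39/2)) + 10·(39/2−3)) = ½·(-20 + 292 + 165) = 437/2.
[SQR] = ½·((1/5)·(3−(-17)) + (-8)·(-17−(18/5)) + 10·(18/5−3)) = ½·(4 + 824/5 + 6) = 437/5, so the ratio is (437/5)/(437/2) = 2/5.

2/5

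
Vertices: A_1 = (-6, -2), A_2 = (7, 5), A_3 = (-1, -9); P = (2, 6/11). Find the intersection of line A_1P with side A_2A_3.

(5, 3/2)

Barycentric coordinates of P with respect to A_1A_2A_3: (3/11, 6/11, 2/11).
On side A_2A_3 the A_1-coordinate is zero; dropping P's A_1-weight 3/11 and renormalizing the remaining 6/11 : 2/11 gives weights 3/4, 1/4 on A_2, A_3.
Q = (3/4)·(7, 5) + (1/4)·(-1, -9) = (5, 3/2).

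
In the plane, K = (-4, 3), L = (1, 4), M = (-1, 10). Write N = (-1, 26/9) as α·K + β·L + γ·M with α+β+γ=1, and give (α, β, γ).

(4/9, 2/3, -1/9)

Signed area of the reference triangle: [KLM] = ½·((-4)·(4−10) + 1·(10−3) + (-1)·(3−4)) = ½·(24 + 7 + 1) = 16.
[NLM] = ½·((-1)·(4−10) + 1·(10−(26/9)) + (-1)·(26/9−4)) = ½·(6 + 64/9 + 10/9) = 64/9, so the K-coordinate is (64/9)/16 = 4/9.
[KNM] = ½·((-4)·(26/9−10) + (-1)·(10−3) + (-1)·(3−(26/9))) = ½·(256/9 − 7 − 1/9) = 32/3, so the L-coordinate is 2/3.
[KLN] = ½·((-4)·(4−(26/9)) + 1·(26/9−3) + (-1)·(3−4)) = ½·(-40/9 − 1/9 + 1) = -16/9, so the M-coordinate is -1/9.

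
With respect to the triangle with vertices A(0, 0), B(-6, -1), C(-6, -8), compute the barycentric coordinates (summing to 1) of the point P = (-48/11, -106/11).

(3/11, -6/11, 14/11)

Signed area of the reference triangle: [ABC] = ½·(0·(-1−(-8)) + (-6)·(-8−0) + (-6)·(0−(-1))) = ½·(0 + 48 − 6) = 21.
[PBC] = ½·((-48/11)·(-1−(-8)) + (-6)·(-8−(-106/11)) + (-6)·(-106/11−(-1))) = ½·(-336/11 − 108/11 + 570/11) = 63/11, so the A-coordinate is (63/11)/21 = 3/11.
[APC] = ½·(0·(-106/11−(-8)) + (-48/11)·(-8−0) + (-6)·(0−(-106/11))) = ½·(0 + 384/11 − 636/11) = -126/11, so the B-coordinate is -6/11.
[ABP] = ½·(0·(-1−(-106/11)) + (-6)·(-106/11−0) + (-48/11)·(0−(-1))) = ½·(0 + 636/11 − 48/11) = 294/11, so the C-coordinate is 14/11.
Check: 3/11 − 6/11 + 14/11 = 1.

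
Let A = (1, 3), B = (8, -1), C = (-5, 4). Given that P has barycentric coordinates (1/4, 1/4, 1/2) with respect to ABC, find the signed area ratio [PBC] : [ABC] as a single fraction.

1/4

The signed ratio [PBC]/[ABC] equals the barycentric coordinate of P at vertex A, which is 1/4.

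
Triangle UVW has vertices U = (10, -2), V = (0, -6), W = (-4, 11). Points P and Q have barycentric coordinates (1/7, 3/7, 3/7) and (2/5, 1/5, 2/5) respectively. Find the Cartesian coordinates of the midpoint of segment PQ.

(37/35, 149/70)

Barycentric coordinates of the midpoint are the average: (19/70, 11/35, 29/70).
Converting: (19/70)·U + (11/35)·V + (29/70)·W = (37/35, 149/70).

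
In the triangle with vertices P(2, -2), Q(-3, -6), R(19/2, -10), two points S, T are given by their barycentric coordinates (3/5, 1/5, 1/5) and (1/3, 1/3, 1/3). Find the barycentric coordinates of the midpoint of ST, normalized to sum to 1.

(7/15, 4/15, 4/15)

Since both coordinate triples sum to 1, the midpoint's barycentrics are the componentwise average.
(3/5+1/3)/2 = 7/15; similarly 4/15 and 4/15.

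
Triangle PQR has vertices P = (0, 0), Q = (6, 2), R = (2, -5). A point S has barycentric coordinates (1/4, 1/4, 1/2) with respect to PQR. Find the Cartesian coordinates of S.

(5/2, -2)

S = (1/4)·P + (1/4)·Q + (1/2)·R.
x-coordinate: (1/4)·0 + (1/4)·6 + (1/2)·2 = 5/2.
y-coordinate: (1/4)·0 + (1/4)·2 + (1/2)·(-5) = -2.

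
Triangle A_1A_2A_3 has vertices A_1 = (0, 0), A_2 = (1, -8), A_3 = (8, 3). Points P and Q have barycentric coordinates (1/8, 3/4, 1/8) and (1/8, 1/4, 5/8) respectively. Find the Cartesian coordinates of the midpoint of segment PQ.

Barycentric coordinates of the midpoint are the average: (1/8, 1/2, 3/8).
Converting: (1/8)·A_1 + (1/2)·A_2 + (3/8)·A_3 = (7/2, -23/8).

(7/2, -23/8)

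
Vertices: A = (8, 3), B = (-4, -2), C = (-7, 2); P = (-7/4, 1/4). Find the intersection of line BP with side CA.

Barycentric coordinates of P with respect to ABC: (1/4, 1/2, 1/4).
On side CA the B-coordinate is zero; dropping P's B-weight 1/2 and renormalizing the remaining 1/4 : 1/4 gives weights 1/2, 1/2 on C, A.
Q = (1/2)·(-7, 2) + (1/2)·(8, 3) = (1/2, 5/2).

(1/2, 5/2)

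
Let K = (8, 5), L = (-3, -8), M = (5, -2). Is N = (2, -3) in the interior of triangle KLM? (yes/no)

Barycentric coordinates of N: (5/19, 9/19, 5/19).
The three coordinates are positive, positive, positive; a point is interior exactly when all three are positive.

yes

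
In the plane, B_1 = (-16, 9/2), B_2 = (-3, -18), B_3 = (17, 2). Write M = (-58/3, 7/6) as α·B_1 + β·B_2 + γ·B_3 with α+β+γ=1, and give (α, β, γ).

Signed area of the reference triangle: [B_1B_2B_3] = ½·((-16)·(-18−2) + (-3)·(2−(9/2)) + 17·(9/2−(-18))) = ½·(320 + 15/2 + 765/2) = 355.
[MB_2B_3] = ½·((-58/3)·(-18−2) + (-3)·(2−(7/6)) + 17·(7/6−(-18))) = ½·(1160/3 − 5/2 + 1955/6) = 355, so the B_1-coordinate is 355/355 = 1.
[B_1MB_3] = ½·((-16)·(7/6−2) + (-58/3)·(2−(9/2)) + 17·(9/2−(7/6))) = ½·(40/3 + 145/3 + 170/3) = 355/6, so the B_2-coordinate is 1/6.
[B_1B_2M] = ½·((-16)·(-18−(7/6)) + (-3)·(7/6−(9/2)) + (-58/3)·(9/2−(-18))) = ½·(920/3 + 10 − 435) = -355/6, so the B_3-coordinate is -1/6.

(1, 1/6, -1/6)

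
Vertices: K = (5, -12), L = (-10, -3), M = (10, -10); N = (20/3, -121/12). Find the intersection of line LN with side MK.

(90/11, -118/11)

Barycentric coordinates of N with respect to KLM: (1/3, 1/12, 7/12).
On side MK the L-coordinate is zero; dropping N's L-weight 1/12 and renormalizing the remaining 7/12 : 1/3 gives weights 7/11, 4/11 on M, K.
J = (7/11)·(10, -10) + (4/11)·(5, -12) = (90/11, -118/11).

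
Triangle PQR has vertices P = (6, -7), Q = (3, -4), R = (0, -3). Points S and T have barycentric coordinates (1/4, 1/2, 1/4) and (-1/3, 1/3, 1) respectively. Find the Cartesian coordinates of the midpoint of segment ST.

Barycentric coordinates of the midpoint are the average: (-1/24, 5/12, 5/8).
Converting: (-1/24)·P + (5/12)·Q + (5/8)·R = (1, -13/4).

(1, -13/4)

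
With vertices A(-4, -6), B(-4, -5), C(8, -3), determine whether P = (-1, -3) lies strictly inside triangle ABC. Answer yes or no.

no

Barycentric coordinates of P: (-3/2, 9/4, 1/4).
The three coordinates are negative, positive, positive; a point is interior exactly when all three are positive.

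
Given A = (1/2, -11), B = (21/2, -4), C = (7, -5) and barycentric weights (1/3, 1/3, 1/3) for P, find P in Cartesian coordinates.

P = (1/3)·A + (1/3)·B + (1/3)·C.
x-coordinate: (1/3)·(1/2) + (1/3)·(21/2) + (1/3)·7 = 6.
y-coordinate: (1/3)·(-11) + (1/3)·(-4) + (1/3)·(-5) = -20/3.

(6, -20/3)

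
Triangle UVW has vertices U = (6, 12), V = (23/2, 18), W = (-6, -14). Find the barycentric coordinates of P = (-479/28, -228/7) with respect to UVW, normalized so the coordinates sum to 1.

(3/7, -13/14, 3/2)

Signed area of the reference triangle: [UVW] = ½·(6·(18−(-14)) + (23/2)·(-14−12) + (-6)·(12−18)) = ½·(192 − 299 + 36) = -71/2.
[PVW] = ½·((-479/28)·(18−(-14)) + (23/2)·(-14−(-228/7)) + (-6)·(-228/7−18)) = ½·(-3832/7 + 1495/7 + 2124/7) = -213/14, so the U-coordinate is (-213/14)/(-71/2) = 3/7.
[UPW] = ½·(6·(-228/7−(-14)) + (-479/28)·(-14−12) + (-6)·(12−(-228/7))) = ½·(-780/7 + 6227/14 − 1872/7) = 923/28, so the V-coordinate is -13/14.
[UVP] = ½·(6·(18−(-228/7)) + (23/2)·(-228/7−12) + (-479/28)·(12−18)) = ½·(2124/7 − 3588/7 + 1437/14) = -213/4, so the W-coordinate is 3/2.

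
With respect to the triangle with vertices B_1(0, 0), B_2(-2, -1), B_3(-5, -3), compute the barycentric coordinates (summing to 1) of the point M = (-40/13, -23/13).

(2/13, 5/13, 6/13)

Signed area of the reference triangle: [B_1B_2B_3] = ½·(0·(-1−(-3)) + (-2)·(-3−0) + (-5)·(0−(-1))) = ½·(0 + 6 − 5) = 1/2.
[MB_2B_3] = ½·((-40/13)·(-1−(-3)) + (-2)·(-3−(-23/13)) + (-5)·(-23/13−(-1))) = ½·(-80/13 + 32/13 + 50/13) = 1/13, so the B_1-coordinate is (1/13)/(1/2) = 2/13.
[B_1MB_3] = ½·(0·(-23/13−(-3)) + (-40/13)·(-3−0) + (-5)·(0−(-23/13))) = ½·(0 + 120/13 − 115/13) = 5/26, so the B_2-coordinate is 5/13.
[B_1B_2M] = ½·(0·(-1−(-23/13)) + (-2)·(-23/13−0) + (-40/13)·(0−(-1))) = ½·(0 + 46/13 − 40/13) = 3/13, so the B_3-coordinate is 6/13.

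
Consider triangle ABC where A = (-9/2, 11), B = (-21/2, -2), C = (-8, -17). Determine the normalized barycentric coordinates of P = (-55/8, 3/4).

(1/2, 1/4, 1/4)

Signed area of the reference triangle: [ABC] = ½·((-9/2)·(-2−(-17)) + (-21/2)·(-17−11) + (-8)·(11−(-2))) = ½·(-135/2 + 294 − 104) = 245/4.
[PBC] = ½·((-55/8)·(-2−(-17)) + (-21/2)·(-17−(3/4)) + (-8)·(3/4−(-2))) = ½·(-825/8 + 1491/8 − 22) = 245/8, so the A-coordinate is (245/8)/(245/4) = 1/2.
[APC] = ½·((-9/2)·(3/4−(-17)) + (-55/8)·(-17−11) + (-8)·(11−(3/4))) = ½·(-639/8 + 385/2 − 82) = 245/16, so the B-coordinate is 1/4.
[ABP] = ½·((-9/2)·(-2−(3/4)) + (-21/2)·(3/4−11) + (-55/8)·(11−(-2))) = ½·(99/8 + 861/8 − 715/8) = 245/16, so the C-coordinate is 1/4.
Check: 1/2 + 1/4 + 1/4 = 1.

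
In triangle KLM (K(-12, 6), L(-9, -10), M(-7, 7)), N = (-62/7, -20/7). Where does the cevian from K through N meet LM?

Barycentric coordinates of N with respect to KLM: (1/7, 4/7, 2/7).
On side LM the K-coordinate is zero; dropping N's K-weight 1/7 and renormalizing the remaining 4/7 : 2/7 gives weights 2/3, 1/3 on L, M.
J = (2/3)·(-9, -10) + (1/3)·(-7, 7) = (-25/3, -13/3).

(-25/3, -13/3)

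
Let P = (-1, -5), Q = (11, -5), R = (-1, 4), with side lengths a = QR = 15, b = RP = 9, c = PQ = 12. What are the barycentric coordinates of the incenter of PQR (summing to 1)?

(5/12, 1/4, 1/3)

The incenter has barycentric coordinates proportional to the opposite side lengths: (15 : 9 : 12).
Normalizing by 15+9+12 = 36 gives (5/12, 1/4, 1/3).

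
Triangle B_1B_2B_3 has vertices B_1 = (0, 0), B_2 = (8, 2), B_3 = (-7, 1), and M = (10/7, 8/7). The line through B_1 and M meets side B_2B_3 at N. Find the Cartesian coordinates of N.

(2, 8/5)

Barycentric coordinates of M with respect to B_1B_2B_3: (2/7, 3/7, 2/7).
On side B_2B_3 the B_1-coordinate is zero; dropping M's B_1-weight 2/7 and renormalizing the remaining 3/7 : 2/7 gives weights 3/5, 2/5 on B_2, B_3.
N = (3/5)·(8, 2) + (2/5)·(-7, 1) = (2, 8/5).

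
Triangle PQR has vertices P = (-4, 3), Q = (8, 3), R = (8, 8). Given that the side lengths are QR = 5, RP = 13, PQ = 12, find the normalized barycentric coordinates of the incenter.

(1/6, 13/30, 2/5)

The incenter has barycentric coordinates proportional to the opposite side lengths: (5 : 13 : 12).
Normalizing by 5+13+12 = 30 gives (1/6, 13/30, 2/5).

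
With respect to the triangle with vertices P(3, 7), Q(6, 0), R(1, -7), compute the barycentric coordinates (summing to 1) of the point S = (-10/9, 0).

(8/9, -7/9, 8/9)

Signed area of the reference triangle: [PQR] = ½·(3·(0−(-7)) + 6·(-7−7) + 1·(7−0)) = ½·(21 − 84 + 7) = -28.
[SQR] = ½·((-10/9)·(0−(-7)) + 6·(-7−0) + 1·(0−0)) = ½·(-70/9 − 42 + 0) = -224/9, so the P-coordinate is (-224/9)/(-28) = 8/9.
[PSR] = ½·(3·(0−(-7)) + (-10/9)·(-7−7) + 1·(7−0)) = ½·(21 + 140/9 + 7) = 196/9, so the Q-coordinate is -7/9.
[PQS] = ½·(3·(0−0) + 6·(0−7) + (-10/9)·(7−0)) = ½·(0 − 42 − 70/9) = -224/9, so the R-coordinate is 8/9.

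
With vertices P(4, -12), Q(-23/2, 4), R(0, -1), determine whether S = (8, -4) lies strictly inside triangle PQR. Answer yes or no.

Barycentric coordinates of S: (-11/213, -152/213, 376/213).
The three coordinates are negative, negative, positive; a point is interior exactly when all three are positive.

no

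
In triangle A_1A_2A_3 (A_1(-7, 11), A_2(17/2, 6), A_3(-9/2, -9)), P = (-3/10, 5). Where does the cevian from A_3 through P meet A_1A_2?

(3/4, 17/2)

Barycentric coordinates of P with respect to A_1A_2A_3: (2/5, 2/5, 1/5).
On side A_1A_2 the A_3-coordinate is zero; dropping P's A_3-weight 1/5 and renormalizing the remaining 2/5 : 2/5 gives weights 1/2, 1/2 on A_1, A_2.
Q = (1/2)·(-7, 11) + (1/2)·(17/2, 6) = (3/4, 17/2).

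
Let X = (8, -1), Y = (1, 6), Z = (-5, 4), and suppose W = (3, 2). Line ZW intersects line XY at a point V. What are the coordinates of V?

(17/3, 4/3)

Barycentric coordinates of W with respect to XYZ: (1/2, 1/4, 1/4).
On side XY the Z-coordinate is zero; dropping W's Z-weight 1/4 and renormalizing the remaining 1/2 : 1/4 gives weights 2/3, 1/3 on X, Y.
V = (2/3)·(8, -1) + (1/3)·(1, 6) = (17/3, 4/3).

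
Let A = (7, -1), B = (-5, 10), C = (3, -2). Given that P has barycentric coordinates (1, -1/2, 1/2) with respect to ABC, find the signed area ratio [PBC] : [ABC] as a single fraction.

1

The signed ratio [PBC]/[ABC] equals the barycentric coordinate of P at vertex A, which is 1.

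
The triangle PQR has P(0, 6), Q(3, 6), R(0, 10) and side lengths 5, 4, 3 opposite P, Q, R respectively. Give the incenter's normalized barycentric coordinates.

(5/12, 1/3, 1/4)

The incenter has barycentric coordinates proportional to the opposite side lengths: (5 : 4 : 3).
Normalizing by 5+4+3 = 12 gives (5/12, 1/3, 1/4).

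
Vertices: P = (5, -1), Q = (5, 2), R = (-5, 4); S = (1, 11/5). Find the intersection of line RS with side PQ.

Barycentric coordinates of S with respect to PQR: (1/5, 2/5, 2/5).
On side PQ the R-coordinate is zero; dropping S's R-weight 2/5 and renormalizing the remaining 1/5 : 2/5 gives weights 1/3, 2/3 on P, Q.
T = (1/3)·(5, -1) + (2/3)·(5, 2) = (5, 1).

(5, 1)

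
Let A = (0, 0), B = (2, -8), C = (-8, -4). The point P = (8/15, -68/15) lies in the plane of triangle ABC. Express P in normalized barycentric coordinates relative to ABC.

Signed area of the reference triangle: [ABC] = ½·(0·(-8−(-4)) + 2·(-4−0) + (-8)·(0−(-8))) = ½·(0 − 8 − 64) = -36.
[PBC] = ½·((8/15)·(-8−(-4)) + 2·(-4−(-68/15)) + (-8)·(-68/15−(-8))) = ½·(-32/15 + 16/15 − 416/15) = -72/5, so the A-coordinate is (-72/5)/(-36) = 2/5.
[APC] = ½·(0·(-68/15−(-4)) + (8/15)·(-4−0) + (-8)·(0−(-68/15))) = ½·(0 − 32/15 − 544/15) = -96/5, so the B-coordinate is 8/15.
[ABP] = ½·(0·(-8−(-68/15)) + 2·(-68/15−0) + (8/15)·(0−(-8))) = ½·(0 − 136/15 + 64/15) = -12/5, so the C-coordinate is 1/15.
Check: 2/5 + 8/15 + 1/15 = 1.

(2/5, 8/15, 1/15)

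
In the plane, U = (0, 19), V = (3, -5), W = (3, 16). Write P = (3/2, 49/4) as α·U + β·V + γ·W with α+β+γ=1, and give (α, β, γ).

(1/2, 1/4, 1/4)

Signed area of the reference triangle: [UVW] = ½·(0·(-5−16) + 3·(16−19) + 3·(19−(-5))) = ½·(0 − 9 + 72) = 63/2.
[PVW] = ½·((3/2)·(-5−16) + 3·(16−(49/4)) + 3·(49/4−(-5))) = ½·(-63/2 + 45/4 + 207/4) = 63/4, so the U-coordinate is (63/4)/(63/2) = 1/2.
[UPW] = ½·(0·(49/4−16) + (3/2)·(16−19) + 3·(19−(49/4))) = ½·(0 − 9/2 + 81/4) = 63/8, so the V-coordinate is 1/4.
[UVP] = ½·(0·(-5−(49/4)) + 3·(49/4−19) + (3/2)·(19−(-5))) = ½·(0 − 81/4 + 36) = 63/8, so the W-coordinate is 1/4.
Check: 1/2 + 1/4 + 1/4 = 1.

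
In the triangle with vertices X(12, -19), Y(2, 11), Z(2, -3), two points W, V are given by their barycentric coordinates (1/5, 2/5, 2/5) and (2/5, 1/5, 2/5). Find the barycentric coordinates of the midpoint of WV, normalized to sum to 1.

(3/10, 3/10, 2/5)

Since both coordinate triples sum to 1, the midpoint's barycentrics are the componentwise average.
(1/5+2/5)/2 = 3/10; similarly 3/10 and 2/5.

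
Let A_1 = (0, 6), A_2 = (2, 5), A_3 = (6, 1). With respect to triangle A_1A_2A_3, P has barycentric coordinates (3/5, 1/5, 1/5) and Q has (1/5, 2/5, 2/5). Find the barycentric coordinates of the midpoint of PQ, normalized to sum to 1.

Since both coordinate triples sum to 1, the midpoint's barycentrics are the componentwise average.
(3/5+1/5)/2 = 2/5; similarly 3/10 and 3/10.

(2/5, 3/10, 3/10)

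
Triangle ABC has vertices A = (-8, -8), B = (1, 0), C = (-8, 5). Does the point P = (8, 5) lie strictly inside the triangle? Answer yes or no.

Barycentric coordinates of P: (-80/117, 16/9, -11/117).
The three coordinates are negative, positive, negative; a point is interior exactly when all three are positive.

no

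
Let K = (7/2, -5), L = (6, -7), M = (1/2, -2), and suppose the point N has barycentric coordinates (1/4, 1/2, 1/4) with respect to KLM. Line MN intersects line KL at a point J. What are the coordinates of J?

Line MN meets KL where the M-coordinate vanishes; zeroing N's M-weight and renormalizing leaves K, L-weights 1/4 : 1/2 → (1/3, 2/3).
So J = (1/3)·K + (2/3)·L = (31/6, -19/3).

(31/6, -19/3)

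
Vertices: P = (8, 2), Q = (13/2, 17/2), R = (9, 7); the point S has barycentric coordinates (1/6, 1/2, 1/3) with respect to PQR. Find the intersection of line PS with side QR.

(15/2, 79/10)

Line PS meets QR where the P-coordinate vanishes; zeroing S's P-weight and renormalizing leaves Q, R-weights 1/2 : 1/3 → (3/5, 2/5).
So T = (3/5)·Q + (2/5)·R = (15/2, 79/10).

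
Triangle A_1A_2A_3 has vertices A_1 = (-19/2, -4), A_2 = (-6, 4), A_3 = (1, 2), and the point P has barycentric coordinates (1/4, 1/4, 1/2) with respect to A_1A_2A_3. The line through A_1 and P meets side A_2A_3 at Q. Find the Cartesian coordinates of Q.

Line A_1P meets A_2A_3 where the A_1-coordinate vanishes; zeroing P's A_1-weight and renormalizing leaves A_2, A_3-weights 1/4 : 1/2 → (1/3, 2/3).
So Q = (1/3)·A_2 + (2/3)·A_3 = (-4/3, 8/3).

(-4/3, 8/3)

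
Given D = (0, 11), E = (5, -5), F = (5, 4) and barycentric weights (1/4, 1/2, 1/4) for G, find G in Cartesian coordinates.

G = (1/4)·D + (1/2)·E + (1/4)·F.
x-coordinate: (1/4)·0 + (1/2)·5 + (1/4)·5 = 15/4.
y-coordinate: (1/4)·11 + (1/2)·(-5) + (1/4)·4 = 5/4.

(15/4, 5/4)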